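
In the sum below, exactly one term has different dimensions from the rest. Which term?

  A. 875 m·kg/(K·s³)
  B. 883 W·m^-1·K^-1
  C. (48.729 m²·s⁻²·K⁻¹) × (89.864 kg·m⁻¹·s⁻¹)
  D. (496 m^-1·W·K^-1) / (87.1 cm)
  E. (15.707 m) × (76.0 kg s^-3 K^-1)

D.

Expand each in SI base units:
  A. kg·m·s⁻³·K⁻¹
  B. W·m⁻¹·K⁻¹ = J·s⁻¹·m⁻¹·K⁻¹ = kg·m·s⁻³·K⁻¹
  C. [m²·s⁻²·K⁻¹] · [kg·m⁻¹·s⁻¹] = kg·m·s⁻³·K⁻¹
  D. [kg·m·s⁻³·K⁻¹] / [m] = kg·s⁻³·K⁻¹
  E. [m] · [kg·s⁻³·K⁻¹] = kg·m·s⁻³·K⁻¹
All reduce to kg·m·s⁻³·K⁻¹ except D., which is kg·s⁻³·K⁻¹.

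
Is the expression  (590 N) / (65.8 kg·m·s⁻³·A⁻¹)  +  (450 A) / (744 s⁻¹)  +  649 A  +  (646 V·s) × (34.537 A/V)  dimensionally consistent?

No

Expand each in SI base units:
  (590 N) / (65.8 kg·m·s⁻³·A⁻¹):  [kg·m·s⁻²] / [kg·m·s⁻³·A⁻¹] = s·A
  (450 A) / (744 s⁻¹):  [A] / [s⁻¹] = s·A
  649 A:  A
  (646 V·s) × (34.537 A/V):  [kg·m²·s⁻²·A⁻¹] · [kg⁻¹·m⁻²·s³·A²] = s·A
The terms do not share a single dimension (A vs s·A).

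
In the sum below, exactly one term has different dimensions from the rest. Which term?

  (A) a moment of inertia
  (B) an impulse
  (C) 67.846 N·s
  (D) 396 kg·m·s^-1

(A)

Dimensions:
  (A) [moment of inertia] = kg·m²
  (B) [impulse] = kg·m·s⁻¹
  (C) N·s = kg·m·s⁻²·s = kg·m·s⁻¹
  (D) kg·m·s⁻¹
All reduce to kg·m·s⁻¹ except (A), which is kg·m².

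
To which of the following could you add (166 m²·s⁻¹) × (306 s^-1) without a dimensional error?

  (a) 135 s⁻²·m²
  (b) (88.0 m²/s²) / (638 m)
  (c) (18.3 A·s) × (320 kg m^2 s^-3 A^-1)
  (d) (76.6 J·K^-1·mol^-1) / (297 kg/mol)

(a)

Reference: [m²·s⁻¹] · [s⁻¹] = m²·s⁻².
Each option:
  (a) m²·s⁻²  ← same
  (b) [m²·s⁻²] / [m] = m·s⁻²
  (c) [s·A] · [kg·m²·s⁻³·A⁻¹] = kg·m²·s⁻²
  (d) [kg·m²·s⁻²·K⁻¹·mol⁻¹] / [kg·mol⁻¹] = m²·s⁻²·K⁻¹
Only (a) matches m²·s⁻².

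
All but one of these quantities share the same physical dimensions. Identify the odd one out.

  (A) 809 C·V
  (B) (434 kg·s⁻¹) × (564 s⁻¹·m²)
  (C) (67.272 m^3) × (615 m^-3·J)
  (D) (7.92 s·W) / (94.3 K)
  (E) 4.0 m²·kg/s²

(D)

Reduce each to base SI dimensions:
  (A) C·V = s·A·J·C⁻¹ = kg·m²·s⁻²
  (B) [kg·s⁻¹] · [m²·s⁻¹] = kg·m²·s⁻²
  (C) [m³] · [kg·m⁻¹·s⁻²] = kg·m²·s⁻²
  (D) [kg·m²·s⁻²] / [K] = kg·m²·s⁻²·K⁻¹
  (E) kg·m²·s⁻²
All reduce to kg·m²·s⁻² except (D), which is kg·m²·s⁻²·K⁻¹.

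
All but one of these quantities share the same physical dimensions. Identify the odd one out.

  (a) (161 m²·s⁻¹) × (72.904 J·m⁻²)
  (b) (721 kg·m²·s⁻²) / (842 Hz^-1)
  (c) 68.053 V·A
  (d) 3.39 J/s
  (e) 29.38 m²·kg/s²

Expand each in SI base units:
  (a) [m²·s⁻¹] · [kg·s⁻²] = kg·m²·s⁻³
  (b) [kg·m²·s⁻²] / [s] = kg·m²·s⁻³
  (c) V·A = J·C⁻¹·A = kg·m²·s⁻³
  (d) J·s⁻¹ = N·m·s⁻¹ = kg·m²·s⁻³
  (e) kg·m²·s⁻²
All reduce to kg·m²·s⁻³ except (e), which is kg·m²·s⁻².

(e)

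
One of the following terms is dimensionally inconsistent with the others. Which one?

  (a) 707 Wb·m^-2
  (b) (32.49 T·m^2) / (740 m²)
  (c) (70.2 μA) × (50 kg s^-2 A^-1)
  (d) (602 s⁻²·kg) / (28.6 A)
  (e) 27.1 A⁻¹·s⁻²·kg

(c)

Reduce each to base SI dimensions:
  (a) Wb·m⁻² = V·s·m⁻² = kg·s⁻²·A⁻¹
  (b) [kg·m²·s⁻²·A⁻¹] / [m²] = kg·s⁻²·A⁻¹
  (c) [A] · [kg·s⁻²·A⁻¹] = kg·s⁻²
  (d) [kg·s⁻²] / [A] = kg·s⁻²·A⁻¹
  (e) kg·s⁻²·A⁻¹
All reduce to kg·s⁻²·A⁻¹ except (c), which is kg·s⁻².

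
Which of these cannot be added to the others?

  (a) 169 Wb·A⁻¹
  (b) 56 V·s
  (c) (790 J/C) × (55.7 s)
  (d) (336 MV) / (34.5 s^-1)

Dimensions:
  (a) Wb·A⁻¹ = V·s·A⁻¹ = kg·m²·s⁻²·A⁻²
  (b) V·s = J·C⁻¹·s = kg·m²·s⁻²·A⁻¹
  (c) [kg·m²·s⁻³·A⁻¹] · [s] = kg·m²·s⁻²·A⁻¹
  (d) [kg·m²·s⁻³·A⁻¹] / [s⁻¹] = kg·m²·s⁻²·A⁻¹
All reduce to kg·m²·s⁻²·A⁻¹ except (a), which is kg·m²·s⁻²·A⁻².

(a)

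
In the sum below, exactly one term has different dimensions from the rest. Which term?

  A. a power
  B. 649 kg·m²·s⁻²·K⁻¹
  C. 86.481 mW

B.

Work out the base dimensions of each:
  A. [power] = kg·m²·s⁻³
  B. kg·m²·s⁻²·K⁻¹
  C. W = J·s⁻¹ = kg·m²·s⁻³
All reduce to kg·m²·s⁻³ except B., which is kg·m²·s⁻²·K⁻¹.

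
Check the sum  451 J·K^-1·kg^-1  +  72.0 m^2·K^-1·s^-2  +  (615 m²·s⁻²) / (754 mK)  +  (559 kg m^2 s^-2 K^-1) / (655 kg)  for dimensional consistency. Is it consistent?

Reduce each to base SI dimensions:
  451 J·K^-1·kg^-1:  J·kg⁻¹·K⁻¹ = N·m·kg⁻¹·K⁻¹ = m²·s⁻²·K⁻¹
  72.0 m^2·K^-1·s^-2:  m²·s⁻²·K⁻¹
  (615 m²·s⁻²) / (754 mK):  [m²·s⁻²] / [K] = m²·s⁻²·K⁻¹
  (559 kg m^2 s^-2 K^-1) / (655 kg):  [kg·m²·s⁻²·K⁻¹] / [kg] = m²·s⁻²·K⁻¹
Every term reduces to m²·s⁻²·K⁻¹.

Yes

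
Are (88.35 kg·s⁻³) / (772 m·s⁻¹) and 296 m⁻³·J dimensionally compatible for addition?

Yes

Expand each in SI base units:
  (88.35 kg·s⁻³) / (772 m·s⁻¹):  [kg·s⁻³] / [m·s⁻¹] = kg·m⁻¹·s⁻²
  296 m⁻³·J:  J·m⁻³ = N·m·m⁻³ = kg·m⁻¹·s⁻²
Both are kg·m⁻¹·s⁻², so they have the same dimensions and can be added.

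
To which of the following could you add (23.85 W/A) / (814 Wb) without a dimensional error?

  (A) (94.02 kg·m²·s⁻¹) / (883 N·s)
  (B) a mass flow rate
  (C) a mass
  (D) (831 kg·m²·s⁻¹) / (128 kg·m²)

(D)

Reference: [kg·m²·s⁻³·A⁻¹] / [kg·m²·s⁻²·A⁻¹] = s⁻¹.
Each option:
  (A) [kg·m²·s⁻¹] / [kg·m·s⁻¹] = m
  (B) [mass flow rate] = kg·s⁻¹
  (C) [mass] = kg
  (D) [kg·m²·s⁻¹] / [kg·m²] = s⁻¹  ← same
Only (D) matches s⁻¹.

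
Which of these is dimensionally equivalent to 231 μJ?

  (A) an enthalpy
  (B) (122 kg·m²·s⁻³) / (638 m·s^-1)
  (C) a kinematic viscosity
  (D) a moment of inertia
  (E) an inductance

Reference: J = N·m = kg·m²·s⁻².
Each option:
  (A) [enthalpy] = kg·m²·s⁻²  ← same
  (B) [kg·m²·s⁻³] / [m·s⁻¹] = kg·m·s⁻²
  (C) [kinematic viscosity] = m²·s⁻¹
  (D) [moment of inertia] = kg·m²
  (E) [inductance] = kg·m²·s⁻²·A⁻²
Only (A) matches kg·m²·s⁻².

(A)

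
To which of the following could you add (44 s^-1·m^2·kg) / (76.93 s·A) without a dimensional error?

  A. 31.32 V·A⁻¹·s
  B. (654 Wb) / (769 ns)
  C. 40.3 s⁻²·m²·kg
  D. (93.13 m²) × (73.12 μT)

D.

Reference: [kg·m²·s⁻¹] / [s·A] = kg·m²·s⁻²·A⁻¹.
Each option:
  A. V·s·A⁻¹ = J·C⁻¹·s·A⁻¹ = kg·m²·s⁻²·A⁻²
  B. [kg·m²·s⁻²·A⁻¹] / [s] = kg·m²·s⁻³·A⁻¹
  C. kg·m²·s⁻²
  D. [m²] · [kg·s⁻²·A⁻¹] = kg·m²·s⁻²·A⁻¹  ← same
Only D. matches kg·m²·s⁻²·A⁻¹.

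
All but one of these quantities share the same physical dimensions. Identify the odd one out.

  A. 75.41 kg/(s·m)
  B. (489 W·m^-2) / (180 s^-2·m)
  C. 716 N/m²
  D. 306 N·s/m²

C.

In SI base units:
  A. kg·m⁻¹·s⁻¹
  B. [kg·s⁻³] / [m·s⁻²] = kg·m⁻¹·s⁻¹
  C. N·m⁻² = kg·m·s⁻²·m⁻² = kg·m⁻¹·s⁻²
  D. N·s·m⁻² = kg·m·s⁻²·s·m⁻² = kg·m⁻¹·s⁻¹
All reduce to kg·m⁻¹·s⁻¹ except C., which is kg·m⁻¹·s⁻².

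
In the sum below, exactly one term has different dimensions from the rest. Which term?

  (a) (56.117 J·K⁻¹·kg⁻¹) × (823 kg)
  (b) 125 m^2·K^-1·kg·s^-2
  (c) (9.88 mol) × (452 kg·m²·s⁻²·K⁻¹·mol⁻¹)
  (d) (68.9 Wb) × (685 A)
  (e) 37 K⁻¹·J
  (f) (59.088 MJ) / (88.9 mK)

(d)

Expand each in SI base units:
  (a) [m²·s⁻²·K⁻¹] · [kg] = kg·m²·s⁻²·K⁻¹
  (b) kg·m²·s⁻²·K⁻¹
  (c) [mol] · [kg·m²·s⁻²·K⁻¹·mol⁻¹] = kg·m²·s⁻²·K⁻¹
  (d) [kg·m²·s⁻²·A⁻¹] · [A] = kg·m²·s⁻²
  (e) J·K⁻¹ = N·m·K⁻¹ = kg·m²·s⁻²·K⁻¹
  (f) [kg·m²·s⁻²] / [K] = kg·m²·s⁻²·K⁻¹
All reduce to kg·m²·s⁻²·K⁻¹ except (d), which is kg·m²·s⁻².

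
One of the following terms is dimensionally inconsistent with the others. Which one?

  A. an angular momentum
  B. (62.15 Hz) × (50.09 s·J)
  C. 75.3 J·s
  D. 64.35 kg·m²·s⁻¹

Expand each in SI base units:
  A. [angular momentum] = kg·m²·s⁻¹
  B. [s⁻¹] · [kg·m²·s⁻¹] = kg·m²·s⁻²
  C. J·s = N·m·s = kg·m²·s⁻¹
  D. kg·m²·s⁻¹
All reduce to kg·m²·s⁻¹ except B., which is kg·m²·s⁻².

B.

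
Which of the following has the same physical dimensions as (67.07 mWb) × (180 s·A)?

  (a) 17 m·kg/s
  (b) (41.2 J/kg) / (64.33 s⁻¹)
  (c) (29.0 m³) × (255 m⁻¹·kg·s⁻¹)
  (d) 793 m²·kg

Reference: [kg·m²·s⁻²·A⁻¹] · [s·A] = kg·m²·s⁻¹.
Each option:
  (a) kg·m·s⁻¹
  (b) [m²·s⁻²] / [s⁻¹] = m²·s⁻¹
  (c) [m³] · [kg·m⁻¹·s⁻¹] = kg·m²·s⁻¹  ← same
  (d) kg·m²
Only (c) matches kg·m²·s⁻¹.

(c)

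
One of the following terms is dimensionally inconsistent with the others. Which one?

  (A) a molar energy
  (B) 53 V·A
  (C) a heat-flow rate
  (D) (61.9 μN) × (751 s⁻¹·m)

(A)

In SI base units:
  (A) [molar energy] = kg·m²·s⁻²·mol⁻¹
  (B) V·A = J·C⁻¹·A = kg·m²·s⁻³
  (C) [heat-flow rate] = kg·m²·s⁻³
  (D) [kg·m·s⁻²] · [m·s⁻¹] = kg·m²·s⁻³
All reduce to kg·m²·s⁻³ except (A), which is kg·m²·s⁻²·mol⁻¹.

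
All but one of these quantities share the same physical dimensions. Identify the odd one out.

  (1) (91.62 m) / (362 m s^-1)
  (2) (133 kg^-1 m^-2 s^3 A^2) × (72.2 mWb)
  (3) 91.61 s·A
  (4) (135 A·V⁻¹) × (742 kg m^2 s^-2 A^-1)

(1)

Work out the base dimensions of each:
  (1) [m] / [m·s⁻¹] = s
  (2) [kg⁻¹·m⁻²·s³·A²] · [kg·m²·s⁻²·A⁻¹] = s·A
  (3) A·s = s·A
  (4) [kg⁻¹·m⁻²·s³·A²] · [kg·m²·s⁻²·A⁻¹] = s·A
All reduce to s·A except (1), which is s.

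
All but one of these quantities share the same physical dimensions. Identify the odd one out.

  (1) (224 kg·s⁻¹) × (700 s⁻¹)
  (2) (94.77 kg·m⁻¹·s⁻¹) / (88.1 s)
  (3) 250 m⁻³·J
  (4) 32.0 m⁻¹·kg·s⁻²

Expand each in SI base units:
  (1) [kg·s⁻¹] · [s⁻¹] = kg·s⁻²
  (2) [kg·m⁻¹·s⁻¹] / [s] = kg·m⁻¹·s⁻²
  (3) J·m⁻³ = N·m·m⁻³ = kg·m⁻¹·s⁻²
  (4) kg·m⁻¹·s⁻²
All reduce to kg·m⁻¹·s⁻² except (1), which is kg·s⁻².

(1)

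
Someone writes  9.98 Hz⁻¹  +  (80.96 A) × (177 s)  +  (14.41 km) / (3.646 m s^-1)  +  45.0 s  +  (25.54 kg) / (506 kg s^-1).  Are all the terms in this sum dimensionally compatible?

Expand each in SI base units:
  9.98 Hz⁻¹:  Hz⁻¹ = (s⁻¹)⁻¹ = s
  (80.96 A) × (177 s):  [A] · [s] = s·A
  (14.41 km) / (3.646 m s^-1):  [m] / [m·s⁻¹] = s
  45.0 s:  s
  (25.54 kg) / (506 kg s^-1):  [kg] / [kg·s⁻¹] = s
The terms do not share a single dimension (s vs s·A).

No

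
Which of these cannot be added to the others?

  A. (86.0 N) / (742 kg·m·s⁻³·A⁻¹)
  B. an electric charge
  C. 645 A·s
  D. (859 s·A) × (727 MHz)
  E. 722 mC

In SI base units:
  A. [kg·m·s⁻²] / [kg·m·s⁻³·A⁻¹] = s·A
  B. [electric charge] = s·A
  C. A·s = s·A
  D. [s·A] · [s⁻¹] = A
  E. C = s·A
All reduce to s·A except D., which is A.

D.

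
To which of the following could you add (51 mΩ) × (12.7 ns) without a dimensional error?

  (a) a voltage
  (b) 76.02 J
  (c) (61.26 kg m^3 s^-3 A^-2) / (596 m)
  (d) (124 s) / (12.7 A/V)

Reference: [kg·m²·s⁻³·A⁻²] · [s] = kg·m²·s⁻²·A⁻².
Each option:
  (a) [voltage] = kg·m²·s⁻³·A⁻¹
  (b) J = N·m = kg·m²·s⁻²
  (c) [kg·m³·s⁻³·A⁻²] / [m] = kg·m²·s⁻³·A⁻²
  (d) [s] / [kg⁻¹·m⁻²·s³·A²] = kg·m²·s⁻²·A⁻²  ← same
Only (d) matches kg·m²·s⁻²·A⁻².

(d)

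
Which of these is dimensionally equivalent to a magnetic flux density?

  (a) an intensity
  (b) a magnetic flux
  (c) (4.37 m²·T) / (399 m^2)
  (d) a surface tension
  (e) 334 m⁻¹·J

(c)

Reference: [magnetic flux density] = kg·s⁻²·A⁻¹.
Each option:
  (a) [intensity] = kg·s⁻³
  (b) [magnetic flux] = kg·m²·s⁻²·A⁻¹
  (c) [kg·m²·s⁻²·A⁻¹] / [m²] = kg·s⁻²·A⁻¹  ← same
  (d) [surface tension] = kg·s⁻²
  (e) J·m⁻¹ = N·m·m⁻¹ = kg·m·s⁻²
Only (c) matches kg·s⁻²·A⁻¹.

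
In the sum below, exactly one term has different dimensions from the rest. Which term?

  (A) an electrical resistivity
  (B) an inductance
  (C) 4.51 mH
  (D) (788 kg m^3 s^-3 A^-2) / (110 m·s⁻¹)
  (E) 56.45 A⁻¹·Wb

In SI base units:
  (A) [electrical resistivity] = kg·m³·s⁻³·A⁻²
  (B) [inductance] = kg·m²·s⁻²·A⁻²
  (C) H = V·s·A⁻¹ = kg·m²·s⁻²·A⁻²
  (D) [kg·m³·s⁻³·A⁻²] / [m·s⁻¹] = kg·m²·s⁻²·A⁻²
  (E) Wb·A⁻¹ = V·s·A⁻¹ = kg·m²·s⁻²·A⁻²
All reduce to kg·m²·s⁻²·A⁻² except (A), which is kg·m³·s⁻³·A⁻².

(A)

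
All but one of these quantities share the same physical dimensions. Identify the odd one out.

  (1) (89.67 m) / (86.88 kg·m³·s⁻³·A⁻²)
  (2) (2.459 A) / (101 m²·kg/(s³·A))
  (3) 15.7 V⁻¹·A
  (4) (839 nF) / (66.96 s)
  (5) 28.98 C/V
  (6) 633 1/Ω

Reduce each to base SI dimensions:
  (1) [m] / [kg·m³·s⁻³·A⁻²] = kg⁻¹·m⁻²·s³·A²
  (2) [A] / [kg·m²·s⁻³·A⁻¹] = kg⁻¹·m⁻²·s³·A²
  (3) A·V⁻¹ = A·(J·C⁻¹)⁻¹ = kg⁻¹·m⁻²·s³·A²
  (4) [kg⁻¹·m⁻²·s⁴·A²] / [s] = kg⁻¹·m⁻²·s³·A²
  (5) C·V⁻¹ = s·A·(J·C⁻¹)⁻¹ = kg⁻¹·m⁻²·s⁴·A²
  (6) Ω⁻¹ = (V·A⁻¹)⁻¹ = kg⁻¹·m⁻²·s³·A²
All reduce to kg⁻¹·m⁻²·s³·A² except (5), which is kg⁻¹·m⁻²·s⁴·A².

(5)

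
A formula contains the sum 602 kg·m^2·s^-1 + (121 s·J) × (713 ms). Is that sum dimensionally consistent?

No

Dimensions:
  602 kg·m^2·s^-1:  kg·m²·s⁻¹
  (121 s·J) × (713 ms):  [kg·m²·s⁻¹] · [s] = kg·m²
kg·m²·s⁻¹ ≠ kg·m², so they cannot be added.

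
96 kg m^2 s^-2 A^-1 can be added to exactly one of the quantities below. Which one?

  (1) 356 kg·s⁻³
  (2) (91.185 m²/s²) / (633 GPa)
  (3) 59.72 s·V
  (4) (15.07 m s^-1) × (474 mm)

(3)

Reference: kg·m²·s⁻²·A⁻¹.
Each option:
  (1) kg·s⁻³
  (2) [m²·s⁻²] / [kg·m⁻¹·s⁻²] = kg⁻¹·m³
  (3) V·s = J·C⁻¹·s = kg·m²·s⁻²·A⁻¹  ← same
  (4) [m·s⁻¹] · [m] = m²·s⁻¹
Only (3) matches kg·m²·s⁻²·A⁻¹.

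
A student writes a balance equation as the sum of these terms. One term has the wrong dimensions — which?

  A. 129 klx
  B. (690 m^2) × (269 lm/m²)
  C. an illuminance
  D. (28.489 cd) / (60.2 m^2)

Work out the base dimensions of each:
  A. lx = lm·m⁻² = m⁻²·cd
  B. [m²] · [m⁻²·cd] = cd
  C. [illuminance] = m⁻²·cd
  D. [cd] / [m²] = m⁻²·cd
All reduce to m⁻²·cd except B., which is cd.

B.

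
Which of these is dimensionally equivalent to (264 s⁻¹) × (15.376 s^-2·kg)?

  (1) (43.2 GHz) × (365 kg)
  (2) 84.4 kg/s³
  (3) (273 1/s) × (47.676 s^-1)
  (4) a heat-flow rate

Reference: [s⁻¹] · [kg·s⁻²] = kg·s⁻³.
Each option:
  (1) [s⁻¹] · [kg] = kg·s⁻¹
  (2) kg·s⁻³  ← same
  (3) [s⁻¹] · [s⁻¹] = s⁻²
  (4) [heat-flow rate] = kg·m²·s⁻³
Only (2) matches kg·s⁻³.

(2)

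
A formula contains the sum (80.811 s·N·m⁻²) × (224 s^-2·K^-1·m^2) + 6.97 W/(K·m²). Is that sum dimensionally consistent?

In SI base units:
  (80.811 s·N·m⁻²) × (224 s^-2·K^-1·m^2):  [kg·m⁻¹·s⁻¹] · [m²·s⁻²·K⁻¹] = kg·m·s⁻³·K⁻¹
  6.97 W/(K·m²):  W·m⁻²·K⁻¹ = J·s⁻¹·m⁻²·K⁻¹ = kg·s⁻³·K⁻¹
kg·m·s⁻³·K⁻¹ ≠ kg·s⁻³·K⁻¹, so they cannot be added.

No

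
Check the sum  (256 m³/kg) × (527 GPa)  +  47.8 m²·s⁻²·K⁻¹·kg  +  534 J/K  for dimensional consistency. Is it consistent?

Expand each in SI base units:
  (256 m³/kg) × (527 GPa):  [kg⁻¹·m³] · [kg·m⁻¹·s⁻²] = m²·s⁻²
  47.8 m²·s⁻²·K⁻¹·kg:  kg·m²·s⁻²·K⁻¹
  534 J/K:  J·K⁻¹ = N·m·K⁻¹ = kg·m²·s⁻²·K⁻¹
The terms do not share a single dimension (kg·m²·s⁻²·K⁻¹ vs m²·s⁻²).

No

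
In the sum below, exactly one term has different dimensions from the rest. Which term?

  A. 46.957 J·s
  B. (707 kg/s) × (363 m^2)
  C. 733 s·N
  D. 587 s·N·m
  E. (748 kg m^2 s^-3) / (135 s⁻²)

In SI base units:
  A. J·s = N·m·s = kg·m²·s⁻¹
  B. [kg·s⁻¹] · [m²] = kg·m²·s⁻¹
  C. N·s = kg·m·s⁻²·s = kg·m·s⁻¹
  D. N·m·s = kg·m·s⁻²·m·s = kg·m²·s⁻¹
  E. [kg·m²·s⁻³] / [s⁻²] = kg·m²·s⁻¹
All reduce to kg·m²·s⁻¹ except C., which is kg·m·s⁻¹.

C.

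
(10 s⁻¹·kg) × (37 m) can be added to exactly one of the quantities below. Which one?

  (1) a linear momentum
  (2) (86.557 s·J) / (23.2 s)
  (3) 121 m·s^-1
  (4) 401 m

(1)

Reference: [kg·s⁻¹] · [m] = kg·m·s⁻¹.
Each option:
  (1) [linear momentum] = kg·m·s⁻¹  ← same
  (2) [kg·m²·s⁻¹] / [s] = kg·m²·s⁻²
  (3) m·s⁻¹
  (4) m
Only (1) matches kg·m·s⁻¹.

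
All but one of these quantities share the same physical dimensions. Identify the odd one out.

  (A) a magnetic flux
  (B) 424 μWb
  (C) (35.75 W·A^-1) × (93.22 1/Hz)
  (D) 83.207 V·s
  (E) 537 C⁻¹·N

In SI base units:
  (A) [magnetic flux] = kg·m²·s⁻²·A⁻¹
  (B) Wb = V·s = kg·m²·s⁻²·A⁻¹
  (C) [kg·m²·s⁻³·A⁻¹] · [s] = kg·m²·s⁻²·A⁻¹
  (D) V·s = J·C⁻¹·s = kg·m²·s⁻²·A⁻¹
  (E) N·C⁻¹ = kg·m·s⁻²·(s·A)⁻¹ = kg·m·s⁻³·A⁻¹
All reduce to kg·m²·s⁻²·A⁻¹ except (E), which is kg·m·s⁻³·A⁻¹.

(E)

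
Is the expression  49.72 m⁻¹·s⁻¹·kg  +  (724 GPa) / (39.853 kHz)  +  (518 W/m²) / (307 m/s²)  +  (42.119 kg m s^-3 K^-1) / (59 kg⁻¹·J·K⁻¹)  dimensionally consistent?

Yes

In SI base units:
  49.72 m⁻¹·s⁻¹·kg:  kg·m⁻¹·s⁻¹
  (724 GPa) / (39.853 kHz):  [kg·m⁻¹·s⁻²] / [s⁻¹] = kg·m⁻¹·s⁻¹
  (518 W/m²) / (307 m/s²):  [kg·s⁻³] / [m·s⁻²] = kg·m⁻¹·s⁻¹
  (42.119 kg m s^-3 K^-1) / (59 kg⁻¹·J·K⁻¹):  [kg·m·s⁻³·K⁻¹] / [m²·s⁻²·K⁻¹] = kg·m⁻¹·s⁻¹
Every term reduces to kg·m⁻¹·s⁻¹.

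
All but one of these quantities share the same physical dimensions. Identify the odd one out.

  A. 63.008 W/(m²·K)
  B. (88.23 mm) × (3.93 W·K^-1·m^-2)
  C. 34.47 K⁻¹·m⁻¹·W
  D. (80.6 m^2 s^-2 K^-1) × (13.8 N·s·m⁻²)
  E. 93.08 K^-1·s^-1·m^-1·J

Expand each in SI base units:
  A. W·m⁻²·K⁻¹ = J·s⁻¹·m⁻²·K⁻¹ = kg·s⁻³·K⁻¹
  B. [m] · [kg·s⁻³·K⁻¹] = kg·m·s⁻³·K⁻¹
  C. W·m⁻¹·K⁻¹ = J·s⁻¹·m⁻¹·K⁻¹ = kg·m·s⁻³·K⁻¹
  D. [m²·s⁻²·K⁻¹] · [kg·m⁻¹·s⁻¹] = kg·m·s⁻³·K⁻¹
  E. J·s⁻¹·m⁻¹·K⁻¹ = N·m·s⁻¹·m⁻¹·K⁻¹ = kg·m·s⁻³·K⁻¹
All reduce to kg·m·s⁻³·K⁻¹ except A., which is kg·s⁻³·K⁻¹.

A.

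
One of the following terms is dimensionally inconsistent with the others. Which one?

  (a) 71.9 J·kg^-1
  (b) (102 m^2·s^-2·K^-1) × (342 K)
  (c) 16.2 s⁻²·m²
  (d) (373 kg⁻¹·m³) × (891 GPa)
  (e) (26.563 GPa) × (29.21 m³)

(e)

Work out the base dimensions of each:
  (a) J·kg⁻¹ = N·m·kg⁻¹ = m²·s⁻²
  (b) [m²·s⁻²·K⁻¹] · [K] = m²·s⁻²
  (c) m²·s⁻²
  (d) [kg⁻¹·m³] · [kg·m⁻¹·s⁻²] = m²·s⁻²
  (e) [kg·m⁻¹·s⁻²] · [m³] = kg·m²·s⁻²
All reduce to m²·s⁻² except (e), which is kg·m²·s⁻².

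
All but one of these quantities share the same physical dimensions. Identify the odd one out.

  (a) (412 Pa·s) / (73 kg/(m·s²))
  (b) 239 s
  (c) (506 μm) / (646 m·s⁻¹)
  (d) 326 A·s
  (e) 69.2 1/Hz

(d)

Reduce each to base SI dimensions:
  (a) [kg·m⁻¹·s⁻¹] / [kg·m⁻¹·s⁻²] = s
  (b) s
  (c) [m] / [m·s⁻¹] = s
  (d) A·s = s·A
  (e) Hz⁻¹ = (s⁻¹)⁻¹ = s
All reduce to s except (d), which is s·A.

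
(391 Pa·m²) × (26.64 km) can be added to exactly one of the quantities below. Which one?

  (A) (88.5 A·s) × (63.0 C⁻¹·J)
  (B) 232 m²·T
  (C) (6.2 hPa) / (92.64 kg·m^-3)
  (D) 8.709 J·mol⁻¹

Reference: [kg·m·s⁻²] · [m] = kg·m²·s⁻².
Each option:
  (A) [s·A] · [kg·m²·s⁻³·A⁻¹] = kg·m²·s⁻²  ← same
  (B) T·m² = Wb·m⁻²·m² = kg·m²·s⁻²·A⁻¹
  (C) [kg·m⁻¹·s⁻²] / [kg·m⁻³] = m²·s⁻²
  (D) J·mol⁻¹ = N·m·mol⁻¹ = kg·m²·s⁻²·mol⁻¹
Only (A) matches kg·m²·s⁻².

(A)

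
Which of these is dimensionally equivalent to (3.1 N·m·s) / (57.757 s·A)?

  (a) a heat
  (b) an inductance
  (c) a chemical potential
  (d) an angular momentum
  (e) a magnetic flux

Reference: [kg·m²·s⁻¹] / [s·A] = kg·m²·s⁻²·A⁻¹.
Each option:
  (a) [heat] = kg·m²·s⁻²
  (b) [inductance] = kg·m²·s⁻²·A⁻²
  (c) [chemical potential] = kg·m²·s⁻²·mol⁻¹
  (d) [angular momentum] = kg·m²·s⁻¹
  (e) [magnetic flux] = kg·m²·s⁻²·A⁻¹  ← same
Only (e) matches kg·m²·s⁻²·A⁻¹.

(e)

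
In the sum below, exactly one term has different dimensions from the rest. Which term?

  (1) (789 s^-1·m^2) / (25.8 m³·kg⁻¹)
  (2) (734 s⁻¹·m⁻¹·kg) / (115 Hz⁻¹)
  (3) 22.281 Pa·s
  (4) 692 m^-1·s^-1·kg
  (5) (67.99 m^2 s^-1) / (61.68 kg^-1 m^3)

(2)

Expand each in SI base units:
  (1) [m²·s⁻¹] / [kg⁻¹·m³] = kg·m⁻¹·s⁻¹
  (2) [kg·m⁻¹·s⁻¹] / [s] = kg·m⁻¹·s⁻²
  (3) Pa·s = N·m⁻²·s = kg·m⁻¹·s⁻¹
  (4) kg·m⁻¹·s⁻¹
  (5) [m²·s⁻¹] / [kg⁻¹·m³] = kg·m⁻¹·s⁻¹
All reduce to kg·m⁻¹·s⁻¹ except (2), which is kg·m⁻¹·s⁻².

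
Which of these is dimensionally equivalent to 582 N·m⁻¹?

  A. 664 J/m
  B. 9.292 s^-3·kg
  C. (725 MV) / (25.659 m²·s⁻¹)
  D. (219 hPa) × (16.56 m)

D.

Reference: N·m⁻¹ = kg·m·s⁻²·m⁻¹ = kg·s⁻².
Each option:
  A. J·m⁻¹ = N·m·m⁻¹ = kg·m·s⁻²
  B. kg·s⁻³
  C. [kg·m²·s⁻³·A⁻¹] / [m²·s⁻¹] = kg·s⁻²·A⁻¹
  D. [kg·m⁻¹·s⁻²] · [m] = kg·s⁻²  ← same
Only D. matches kg·s⁻².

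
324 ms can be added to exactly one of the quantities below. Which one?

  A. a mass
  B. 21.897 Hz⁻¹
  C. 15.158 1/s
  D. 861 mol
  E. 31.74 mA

Reference: s.
Each option:
  A. [mass] = kg
  B. Hz⁻¹ = (s⁻¹)⁻¹ = s  ← same
  C. s⁻¹
  D. mol
  E. A
Only B. matches s.

B.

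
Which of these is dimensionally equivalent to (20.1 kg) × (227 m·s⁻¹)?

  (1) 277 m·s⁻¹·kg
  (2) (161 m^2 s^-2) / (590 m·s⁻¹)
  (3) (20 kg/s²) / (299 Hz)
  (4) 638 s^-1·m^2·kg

(1)

Reference: [kg] · [m·s⁻¹] = kg·m·s⁻¹.
Each option:
  (1) kg·m·s⁻¹  ← same
  (2) [m²·s⁻²] / [m·s⁻¹] = m·s⁻¹
  (3) [kg·s⁻²] / [s⁻¹] = kg·s⁻¹
  (4) kg·m²·s⁻¹
Only (1) matches kg·m·s⁻¹.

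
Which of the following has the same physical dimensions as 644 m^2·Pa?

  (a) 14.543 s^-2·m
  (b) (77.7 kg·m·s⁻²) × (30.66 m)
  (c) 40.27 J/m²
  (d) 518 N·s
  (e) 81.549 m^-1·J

(e)

Reference: Pa·m² = N·m⁻²·m² = kg·m·s⁻².
Each option:
  (a) m·s⁻²
  (b) [kg·m·s⁻²] · [m] = kg·m²·s⁻²
  (c) J·m⁻² = N·m·m⁻² = kg·s⁻²
  (d) N·s = kg·m·s⁻²·s = kg·m·s⁻¹
  (e) J·m⁻¹ = N·m·m⁻¹ = kg·m·s⁻²  ← same
Only (e) matches kg·m·s⁻².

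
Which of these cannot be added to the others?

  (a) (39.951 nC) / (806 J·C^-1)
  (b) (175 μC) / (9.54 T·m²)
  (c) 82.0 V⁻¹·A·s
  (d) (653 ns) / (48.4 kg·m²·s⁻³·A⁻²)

Work out the base dimensions of each:
  (a) [s·A] / [kg·m²·s⁻³·A⁻¹] = kg⁻¹·m⁻²·s⁴·A²
  (b) [s·A] / [kg·m²·s⁻²·A⁻¹] = kg⁻¹·m⁻²·s³·A²
  (c) A·s·V⁻¹ = A·s·(J·C⁻¹)⁻¹ = kg⁻¹·m⁻²·s⁴·A²
  (d) [s] / [kg·m²·s⁻³·A⁻²] = kg⁻¹·m⁻²·s⁴·A²
All reduce to kg⁻¹·m⁻²·s⁴·A² except (b), which is kg⁻¹·m⁻²·s³·A².

(b)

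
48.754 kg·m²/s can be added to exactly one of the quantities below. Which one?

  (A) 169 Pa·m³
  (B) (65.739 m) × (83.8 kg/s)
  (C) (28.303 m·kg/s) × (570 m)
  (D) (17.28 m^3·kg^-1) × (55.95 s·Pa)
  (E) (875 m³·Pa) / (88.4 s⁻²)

Reference: kg·m²·s⁻¹.
Each option:
  (A) Pa·m³ = N·m⁻²·m³ = kg·m²·s⁻²
  (B) [m] · [kg·s⁻¹] = kg·m·s⁻¹
  (C) [kg·m·s⁻¹] · [m] = kg·m²·s⁻¹  ← same
  (D) [kg⁻¹·m³] · [kg·m⁻¹·s⁻¹] = m²·s⁻¹
  (E) [kg·m²·s⁻²] / [s⁻²] = kg·m²
Only (C) matches kg·m²·s⁻¹.

(C)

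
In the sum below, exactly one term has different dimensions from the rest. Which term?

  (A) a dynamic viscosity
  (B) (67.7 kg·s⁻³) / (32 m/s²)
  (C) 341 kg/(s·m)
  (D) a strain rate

In SI base units:
  (A) [dynamic viscosity] = kg·m⁻¹·s⁻¹
  (B) [kg·s⁻³] / [m·s⁻²] = kg·m⁻¹·s⁻¹
  (C) kg·m⁻¹·s⁻¹
  (D) [strain rate] = s⁻¹
All reduce to kg·m⁻¹·s⁻¹ except (D), which is s⁻¹.

(D)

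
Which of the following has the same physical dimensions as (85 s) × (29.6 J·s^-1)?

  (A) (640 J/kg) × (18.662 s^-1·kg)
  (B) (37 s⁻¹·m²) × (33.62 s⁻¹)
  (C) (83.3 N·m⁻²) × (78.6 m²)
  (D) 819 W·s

Reference: [s] · [kg·m²·s⁻³] = kg·m²·s⁻².
Each option:
  (A) [m²·s⁻²] · [kg·s⁻¹] = kg·m²·s⁻³
  (B) [m²·s⁻¹] · [s⁻¹] = m²·s⁻²
  (C) [kg·m⁻¹·s⁻²] · [m²] = kg·m·s⁻²
  (D) W·s = J·s⁻¹·s = kg·m²·s⁻²  ← same
Only (D) matches kg·m²·s⁻².

(D)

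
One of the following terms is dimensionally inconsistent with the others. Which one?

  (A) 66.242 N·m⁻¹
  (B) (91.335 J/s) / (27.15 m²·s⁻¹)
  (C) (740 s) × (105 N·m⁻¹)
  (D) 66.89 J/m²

(C)

Work out the base dimensions of each:
  (A) N·m⁻¹ = kg·m·s⁻²·m⁻¹ = kg·s⁻²
  (B) [kg·m²·s⁻³] / [m²·s⁻¹] = kg·s⁻²
  (C) [s] · [kg·s⁻²] = kg·s⁻¹
  (D) J·m⁻² = N·m·m⁻² = kg·s⁻²
All reduce to kg·s⁻² except (C), which is kg·s⁻¹.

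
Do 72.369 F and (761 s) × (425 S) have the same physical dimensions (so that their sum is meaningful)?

In SI base units:
  72.369 F:  F = C·V⁻¹ = kg⁻¹·m⁻²·s⁴·A²
  (761 s) × (425 S):  [s] · [kg⁻¹·m⁻²·s³·A²] = kg⁻¹·m⁻²·s⁴·A²
Both are kg⁻¹·m⁻²·s⁴·A², so they have the same dimensions and can be added.

Yes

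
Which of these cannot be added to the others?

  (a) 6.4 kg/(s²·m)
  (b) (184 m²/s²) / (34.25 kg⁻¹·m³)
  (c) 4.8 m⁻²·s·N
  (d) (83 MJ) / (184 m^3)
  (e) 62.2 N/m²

(c)

Reduce each to base SI dimensions:
  (a) kg·m⁻¹·s⁻²
  (b) [m²·s⁻²] / [kg⁻¹·m³] = kg·m⁻¹·s⁻²
  (c) N·s·m⁻² = kg·m·s⁻²·s·m⁻² = kg·m⁻¹·s⁻¹
  (d) [kg·m²·s⁻²] / [m³] = kg·m⁻¹·s⁻²
  (e) N·m⁻² = kg·m·s⁻²·m⁻² = kg·m⁻¹·s⁻²
All reduce to kg·m⁻¹·s⁻² except (c), which is kg·m⁻¹·s⁻¹.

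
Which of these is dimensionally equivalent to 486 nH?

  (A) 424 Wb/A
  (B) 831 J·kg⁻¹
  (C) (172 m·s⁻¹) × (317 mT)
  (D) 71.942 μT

Reference: H = V·s·A⁻¹ = kg·m²·s⁻²·A⁻².
Each option:
  (A) Wb·A⁻¹ = V·s·A⁻¹ = kg·m²·s⁻²·A⁻²  ← same
  (B) J·kg⁻¹ = N·m·kg⁻¹ = m²·s⁻²
  (C) [m·s⁻¹] · [kg·s⁻²·A⁻¹] = kg·m·s⁻³·A⁻¹
  (D) T = Wb·m⁻² = kg·s⁻²·A⁻¹
Only (A) matches kg·m²·s⁻²·A⁻².

(A)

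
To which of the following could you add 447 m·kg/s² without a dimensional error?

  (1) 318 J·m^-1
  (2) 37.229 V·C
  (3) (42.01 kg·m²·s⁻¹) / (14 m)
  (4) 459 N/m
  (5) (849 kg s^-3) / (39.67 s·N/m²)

(1)

Reference: kg·m·s⁻².
Each option:
  (1) J·m⁻¹ = N·m·m⁻¹ = kg·m·s⁻²  ← same
  (2) C·V = s·A·J·C⁻¹ = kg·m²·s⁻²
  (3) [kg·m²·s⁻¹] / [m] = kg·m·s⁻¹
  (4) N·m⁻¹ = kg·m·s⁻²·m⁻¹ = kg·s⁻²
  (5) [kg·s⁻³] / [kg·m⁻¹·s⁻¹] = m·s⁻²
Only (1) matches kg·m·s⁻².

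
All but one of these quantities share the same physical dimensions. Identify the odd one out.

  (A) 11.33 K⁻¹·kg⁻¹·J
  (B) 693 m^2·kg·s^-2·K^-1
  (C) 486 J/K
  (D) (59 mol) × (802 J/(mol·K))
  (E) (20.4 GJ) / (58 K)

(A)

Dimensions:
  (A) J·kg⁻¹·K⁻¹ = N·m·kg⁻¹·K⁻¹ = m²·s⁻²·K⁻¹
  (B) kg·m²·s⁻²·K⁻¹
  (C) J·K⁻¹ = N·m·K⁻¹ = kg·m²·s⁻²·K⁻¹
  (D) [mol] · [kg·m²·s⁻²·K⁻¹·mol⁻¹] = kg·m²·s⁻²·K⁻¹
  (E) [kg·m²·s⁻²] / [K] = kg·m²·s⁻²·K⁻¹
All reduce to kg·m²·s⁻²·K⁻¹ except (A), which is m²·s⁻²·K⁻¹.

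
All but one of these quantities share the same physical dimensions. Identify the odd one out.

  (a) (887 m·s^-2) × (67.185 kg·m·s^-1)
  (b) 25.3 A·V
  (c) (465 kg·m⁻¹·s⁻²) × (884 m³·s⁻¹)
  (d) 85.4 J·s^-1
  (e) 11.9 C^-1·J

(e)

Dimensions:
  (a) [m·s⁻²] · [kg·m·s⁻¹] = kg·m²·s⁻³
  (b) V·A = J·C⁻¹·A = kg·m²·s⁻³
  (c) [kg·m⁻¹·s⁻²] · [m³·s⁻¹] = kg·m²·s⁻³
  (d) J·s⁻¹ = N·m·s⁻¹ = kg·m²·s⁻³
  (e) J·C⁻¹ = N·m·(s·A)⁻¹ = kg·m²·s⁻³·A⁻¹
All reduce to kg·m²·s⁻³ except (e), which is kg·m²·s⁻³·A⁻¹.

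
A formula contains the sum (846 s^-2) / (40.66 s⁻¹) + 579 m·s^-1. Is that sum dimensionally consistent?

Work out the base dimensions of each:
  (846 s^-2) / (40.66 s⁻¹):  [s⁻²] / [s⁻¹] = s⁻¹
  579 m·s^-1:  m·s⁻¹
s⁻¹ ≠ m·s⁻¹, so they cannot be added.

No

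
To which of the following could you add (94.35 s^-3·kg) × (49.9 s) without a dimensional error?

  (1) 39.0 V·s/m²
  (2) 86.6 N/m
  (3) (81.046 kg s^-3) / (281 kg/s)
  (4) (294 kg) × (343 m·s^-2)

(2)

Reference: [kg·s⁻³] · [s] = kg·s⁻².
Each option:
  (1) V·s·m⁻² = J·C⁻¹·s·m⁻² = kg·s⁻²·A⁻¹
  (2) N·m⁻¹ = kg·m·s⁻²·m⁻¹ = kg·s⁻²  ← same
  (3) [kg·s⁻³] / [kg·s⁻¹] = s⁻²
  (4) [kg] · [m·s⁻²] = kg·m·s⁻²
Only (2) matches kg·s⁻².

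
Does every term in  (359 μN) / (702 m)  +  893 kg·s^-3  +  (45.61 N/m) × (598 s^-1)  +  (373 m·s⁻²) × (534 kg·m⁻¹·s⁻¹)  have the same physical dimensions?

No

Expand each in SI base units:
  (359 μN) / (702 m):  [kg·m·s⁻²] / [m] = kg·s⁻²
  893 kg·s^-3:  kg·s⁻³
  (45.61 N/m) × (598 s^-1):  [kg·s⁻²] · [s⁻¹] = kg·s⁻³
  (373 m·s⁻²) × (534 kg·m⁻¹·s⁻¹):  [m·s⁻²] · [kg·m⁻¹·s⁻¹] = kg·s⁻³
The terms do not share a single dimension (kg·s⁻² vs kg·s⁻³).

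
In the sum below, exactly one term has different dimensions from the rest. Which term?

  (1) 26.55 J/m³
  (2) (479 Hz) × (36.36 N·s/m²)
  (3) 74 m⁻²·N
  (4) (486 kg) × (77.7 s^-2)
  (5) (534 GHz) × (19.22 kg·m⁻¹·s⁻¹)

In SI base units:
  (1) J·m⁻³ = N·m·m⁻³ = kg·m⁻¹·s⁻²
  (2) [s⁻¹] · [kg·m⁻¹·s⁻¹] = kg·m⁻¹·s⁻²
  (3) N·m⁻² = kg·m·s⁻²·m⁻² = kg·m⁻¹·s⁻²
  (4) [kg] · [s⁻²] = kg·s⁻²
  (5) [s⁻¹] · [kg·m⁻¹·s⁻¹] = kg·m⁻¹·s⁻²
All reduce to kg·m⁻¹·s⁻² except (4), which is kg·s⁻².

(4)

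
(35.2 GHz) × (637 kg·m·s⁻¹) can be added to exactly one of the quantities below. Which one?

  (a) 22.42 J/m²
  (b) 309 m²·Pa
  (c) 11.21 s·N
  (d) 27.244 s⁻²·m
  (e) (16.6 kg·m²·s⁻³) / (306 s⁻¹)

Reference: [s⁻¹] · [kg·m·s⁻¹] = kg·m·s⁻².
Each option:
  (a) J·m⁻² = N·m·m⁻² = kg·s⁻²
  (b) Pa·m² = N·m⁻²·m² = kg·m·s⁻²  ← same
  (c) N·s = kg·m·s⁻²·s = kg·m·s⁻¹
  (d) m·s⁻²
  (e) [kg·m²·s⁻³] / [s⁻¹] = kg·m²·s⁻²
Only (b) matches kg·m·s⁻².

(b)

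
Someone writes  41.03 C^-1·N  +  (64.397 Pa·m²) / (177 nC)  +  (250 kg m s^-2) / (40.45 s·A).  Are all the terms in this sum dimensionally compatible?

Work out the base dimensions of each:
  41.03 C^-1·N:  N·C⁻¹ = kg·m·s⁻²·(s·A)⁻¹ = kg·m·s⁻³·A⁻¹
  (64.397 Pa·m²) / (177 nC):  [kg·m·s⁻²] / [s·A] = kg·m·s⁻³·A⁻¹
  (250 kg m s^-2) / (40.45 s·A):  [kg·m·s⁻²] / [s·A] = kg·m·s⁻³·A⁻¹
Every term reduces to kg·m·s⁻³·A⁻¹.

Yes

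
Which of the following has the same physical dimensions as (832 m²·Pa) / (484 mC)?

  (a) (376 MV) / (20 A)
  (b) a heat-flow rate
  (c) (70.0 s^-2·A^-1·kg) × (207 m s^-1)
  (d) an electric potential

Reference: [kg·m·s⁻²] / [s·A] = kg·m·s⁻³·A⁻¹.
Each option:
  (a) [kg·m²·s⁻³·A⁻¹] / [A] = kg·m²·s⁻³·A⁻²
  (b) [heat-flow rate] = kg·m²·s⁻³
  (c) [kg·s⁻²·A⁻¹] · [m·s⁻¹] = kg·m·s⁻³·A⁻¹  ← same
  (d) [electric potential] = kg·m²·s⁻³·A⁻¹
Only (c) matches kg·m·s⁻³·A⁻¹.

(c)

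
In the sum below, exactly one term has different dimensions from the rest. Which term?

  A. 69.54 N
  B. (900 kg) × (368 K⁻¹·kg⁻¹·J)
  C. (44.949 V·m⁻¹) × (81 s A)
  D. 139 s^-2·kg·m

Dimensions:
  A. N = kg·m·s⁻²
  B. [kg] · [m²·s⁻²·K⁻¹] = kg·m²·s⁻²·K⁻¹
  C. [kg·m·s⁻³·A⁻¹] · [s·A] = kg·m·s⁻²
  D. kg·m·s⁻²
All reduce to kg·m·s⁻² except B., which is kg·m²·s⁻²·K⁻¹.

B.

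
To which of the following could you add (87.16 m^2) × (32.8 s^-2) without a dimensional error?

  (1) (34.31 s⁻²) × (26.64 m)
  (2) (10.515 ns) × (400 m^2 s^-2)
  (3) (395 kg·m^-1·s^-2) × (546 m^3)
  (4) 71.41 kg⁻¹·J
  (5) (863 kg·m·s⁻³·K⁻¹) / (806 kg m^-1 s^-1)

Reference: [m²] · [s⁻²] = m²·s⁻².
Each option:
  (1) [s⁻²] · [m] = m·s⁻²
  (2) [s] · [m²·s⁻²] = m²·s⁻¹
  (3) [kg·m⁻¹·s⁻²] · [m³] = kg·m²·s⁻²
  (4) J·kg⁻¹ = N·m·kg⁻¹ = m²·s⁻²  ← same
  (5) [kg·m·s⁻³·K⁻¹] / [kg·m⁻¹·s⁻¹] = m²·s⁻²·K⁻¹
Only (4) matches m²·s⁻².

(4)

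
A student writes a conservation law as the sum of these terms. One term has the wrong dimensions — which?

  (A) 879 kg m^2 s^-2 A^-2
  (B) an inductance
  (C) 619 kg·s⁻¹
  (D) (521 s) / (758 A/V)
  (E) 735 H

(C)

Expand each in SI base units:
  (A) kg·m²·s⁻²·A⁻²
  (B) [inductance] = kg·m²·s⁻²·A⁻²
  (C) kg·s⁻¹
  (D) [s] / [kg⁻¹·m⁻²·s³·A²] = kg·m²·s⁻²·A⁻²
  (E) H = V·s·A⁻¹ = kg·m²·s⁻²·A⁻²
All reduce to kg·m²·s⁻²·A⁻² except (C), which is kg·s⁻¹.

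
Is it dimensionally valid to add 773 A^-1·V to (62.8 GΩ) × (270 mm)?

Work out the base dimensions of each:
  773 A^-1·V:  V·A⁻¹ = J·C⁻¹·A⁻¹ = kg·m²·s⁻³·A⁻²
  (62.8 GΩ) × (270 mm):  [kg·m²·s⁻³·A⁻²] · [m] = kg·m³·s⁻³·A⁻²
kg·m²·s⁻³·A⁻² ≠ kg·m³·s⁻³·A⁻², so they cannot be added.

No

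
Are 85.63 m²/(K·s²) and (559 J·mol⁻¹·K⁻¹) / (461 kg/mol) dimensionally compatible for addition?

In SI base units:
  85.63 m²/(K·s²):  m²·s⁻²·K⁻¹
  (559 J·mol⁻¹·K⁻¹) / (461 kg/mol):  [kg·m²·s⁻²·K⁻¹·mol⁻¹] / [kg·mol⁻¹] = m²·s⁻²·K⁻¹
Both are m²·s⁻²·K⁻¹, so they have the same dimensions and can be added.

Yes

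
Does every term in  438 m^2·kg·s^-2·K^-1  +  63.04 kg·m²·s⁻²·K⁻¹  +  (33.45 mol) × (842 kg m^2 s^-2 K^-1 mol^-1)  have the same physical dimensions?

Yes

In SI base units:
  438 m^2·kg·s^-2·K^-1:  kg·m²·s⁻²·K⁻¹
  63.04 kg·m²·s⁻²·K⁻¹:  kg·m²·s⁻²·K⁻¹
  (33.45 mol) × (842 kg m^2 s^-2 K^-1 mol^-1):  [mol] · [kg·m²·s⁻²·K⁻¹·mol⁻¹] = kg·m²·s⁻²·K⁻¹
Every term reduces to kg·m²·s⁻²·K⁻¹.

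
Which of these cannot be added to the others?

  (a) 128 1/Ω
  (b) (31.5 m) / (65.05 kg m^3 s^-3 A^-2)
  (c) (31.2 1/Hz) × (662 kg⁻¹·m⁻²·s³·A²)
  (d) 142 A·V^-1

(c)

Dimensions:
  (a) Ω⁻¹ = (V·A⁻¹)⁻¹ = kg⁻¹·m⁻²·s³·A²
  (b) [m] / [kg·m³·s⁻³·A⁻²] = kg⁻¹·m⁻²·s³·A²
  (c) [s] · [kg⁻¹·m⁻²·s³·A²] = kg⁻¹·m⁻²·s⁴·A²
  (d) A·V⁻¹ = A·(J·C⁻¹)⁻¹ = kg⁻¹·m⁻²·s³·A²
All reduce to kg⁻¹·m⁻²·s³·A² except (c), which is kg⁻¹·m⁻²·s⁴·A².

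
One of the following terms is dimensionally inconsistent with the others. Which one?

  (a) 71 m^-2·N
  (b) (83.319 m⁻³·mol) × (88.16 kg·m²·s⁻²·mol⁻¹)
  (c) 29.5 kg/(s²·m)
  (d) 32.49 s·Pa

Dimensions:
  (a) N·m⁻² = kg·m·s⁻²·m⁻² = kg·m⁻¹·s⁻²
  (b) [m⁻³·mol] · [kg·m²·s⁻²·mol⁻¹] = kg·m⁻¹·s⁻²
  (c) kg·m⁻¹·s⁻²
  (d) Pa·s = N·m⁻²·s = kg·m⁻¹·s⁻¹
All reduce to kg·m⁻¹·s⁻² except (d), which is kg·m⁻¹·s⁻¹.

(d)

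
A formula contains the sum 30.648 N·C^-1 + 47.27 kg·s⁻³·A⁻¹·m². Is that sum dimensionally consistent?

No

Expand each in SI base units:
  30.648 N·C^-1:  N·C⁻¹ = kg·m·s⁻²·(s·A)⁻¹ = kg·m·s⁻³·A⁻¹
  47.27 kg·s⁻³·A⁻¹·m²:  kg·m²·s⁻³·A⁻¹
kg·m·s⁻³·A⁻¹ ≠ kg·m²·s⁻³·A⁻¹, so they cannot be added.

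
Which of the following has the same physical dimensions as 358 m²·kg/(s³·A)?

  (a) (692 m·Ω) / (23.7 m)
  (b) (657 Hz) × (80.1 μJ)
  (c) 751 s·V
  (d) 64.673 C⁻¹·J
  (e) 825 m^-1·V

(d)

Reference: kg·m²·s⁻³·A⁻¹.
Each option:
  (a) [kg·m³·s⁻³·A⁻²] / [m] = kg·m²·s⁻³·A⁻²
  (b) [s⁻¹] · [kg·m²·s⁻²] = kg·m²·s⁻³
  (c) V·s = J·C⁻¹·s = kg·m²·s⁻²·A⁻¹
  (d) J·C⁻¹ = N·m·(s·A)⁻¹ = kg·m²·s⁻³·A⁻¹  ← same
  (e) V·m⁻¹ = J·C⁻¹·m⁻¹ = kg·m·s⁻³·A⁻¹
Only (d) matches kg·m²·s⁻³·A⁻¹.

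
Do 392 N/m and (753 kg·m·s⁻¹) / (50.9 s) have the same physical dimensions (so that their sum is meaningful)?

No

Work out the base dimensions of each:
  392 N/m:  N·m⁻¹ = kg·m·s⁻²·m⁻¹ = kg·s⁻²
  (753 kg·m·s⁻¹) / (50.9 s):  [kg·m·s⁻¹] / [s] = kg·m·s⁻²
kg·s⁻² ≠ kg·m·s⁻², so they cannot be added.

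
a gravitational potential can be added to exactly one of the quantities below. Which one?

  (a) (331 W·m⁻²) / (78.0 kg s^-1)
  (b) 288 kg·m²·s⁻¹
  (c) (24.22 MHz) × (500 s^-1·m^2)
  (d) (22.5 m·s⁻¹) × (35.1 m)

Reference: [gravitational potential] = m²·s⁻².
Each option:
  (a) [kg·s⁻³] / [kg·s⁻¹] = s⁻²
  (b) kg·m²·s⁻¹
  (c) [s⁻¹] · [m²·s⁻¹] = m²·s⁻²  ← same
  (d) [m·s⁻¹] · [m] = m²·s⁻¹
Only (c) matches m²·s⁻².

(c)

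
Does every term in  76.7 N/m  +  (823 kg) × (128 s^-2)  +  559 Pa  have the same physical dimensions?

No

Work out the base dimensions of each:
  76.7 N/m:  N·m⁻¹ = kg·m·s⁻²·m⁻¹ = kg·s⁻²
  (823 kg) × (128 s^-2):  [kg] · [s⁻²] = kg·s⁻²
  559 Pa:  Pa = N·m⁻² = kg·m⁻¹·s⁻²
The terms do not share a single dimension (kg·m⁻¹·s⁻² vs kg·s⁻²).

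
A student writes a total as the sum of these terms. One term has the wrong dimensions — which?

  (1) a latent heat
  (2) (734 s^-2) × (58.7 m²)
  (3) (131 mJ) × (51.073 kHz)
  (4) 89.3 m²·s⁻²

(3)

Dimensions:
  (1) [latent heat] = m²·s⁻²
  (2) [s⁻²] · [m²] = m²·s⁻²
  (3) [kg·m²·s⁻²] · [s⁻¹] = kg·m²·s⁻³
  (4) m²·s⁻²
All reduce to m²·s⁻² except (3), which is kg·m²·s⁻³.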